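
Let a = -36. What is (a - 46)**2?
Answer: 6724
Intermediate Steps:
(a - 46)**2 = (-36 - 46)**2 = (-82)**2 = 6724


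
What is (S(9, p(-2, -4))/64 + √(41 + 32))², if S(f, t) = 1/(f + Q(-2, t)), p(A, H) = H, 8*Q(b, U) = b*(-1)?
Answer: 25583873/350464 + √73/296 ≈ 73.029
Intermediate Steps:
Q(b, U) = -b/8 (Q(b, U) = (b*(-1))/8 = (-b)/8 = -b/8)
S(f, t) = 1/(¼ + f) (S(f, t) = 1/(f - ⅛*(-2)) = 1/(f + ¼) = 1/(¼ + f))
(S(9, p(-2, -4))/64 + √(41 + 32))² = ((4/(1 + 4*9))/64 + √(41 + 32))² = ((4/(1 + 36))*(1/64) + √73)² = ((4/37)*(1/64) + √73)² = (1/592 + √73)²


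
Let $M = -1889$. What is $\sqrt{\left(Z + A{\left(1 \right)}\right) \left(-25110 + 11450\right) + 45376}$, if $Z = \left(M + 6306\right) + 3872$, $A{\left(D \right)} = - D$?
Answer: $8 i \sqrt{1768261} \approx 10638.0 i$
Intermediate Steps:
$Z = 8289$ ($Z = \left(-1889 + 6306\right) + 3872 = 4417 + 3872 = 8289$)
$\sqrt{\left(Z + A{\left(1 \right)}\right) \left(-25110 + 11450\right) + 45376} = \sqrt{\left(8289 - 1\right) \left(-25110 + 11450\right) + 45376} = \sqrt{\left(8289 - 1\right) \left(-13660\right) + 45376} = \sqrt{8288 \left(-13660\right) + 45376} = \sqrt{-113214080 + 45376} = \sqrt{-113168704} = 8 i \sqrt{1768261}$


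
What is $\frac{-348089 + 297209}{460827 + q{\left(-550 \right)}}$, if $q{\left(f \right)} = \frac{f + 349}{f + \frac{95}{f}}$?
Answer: $- \frac{1026402240}{9296270441} \approx -0.11041$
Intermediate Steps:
$q{\left(f \right)} = \frac{349 + f}{f + \frac{95}{f}}$
$\frac{-348089 + 297209}{460827 + q{\left(-550 \right)}} = \frac{-348089 + 297209}{460827 - \frac{550 \left(349 - 550\right)}{95 + \left(-550\right)^{2}}} = - \frac{50880}{460827 - 550 \frac{1}{95 + 302500} \left(-201\right)} = - \frac{50880}{460827 - 550 \cdot \frac{1}{302595} \left(-201\right)} = - \frac{50880}{460827 - \frac{110}{60519} \left(-201\right)} = - \frac{50880}{460827 + \frac{7370}{20173}} = - \frac{50880}{\frac{9296270441}{20173}} = \left(-50880\right) \frac{20173}{9296270441} = - \frac{1026402240}{9296270441}$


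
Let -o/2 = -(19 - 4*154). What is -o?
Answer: 1194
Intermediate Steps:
o = -1194 (o = -(-2)*(19 - 4*154) = -(-2)*(19 - 616) = -(-2)*(-597) = -2*597 = -1194)
-o = -1*(-1194) = 1194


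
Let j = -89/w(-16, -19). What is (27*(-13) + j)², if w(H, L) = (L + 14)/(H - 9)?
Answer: 633616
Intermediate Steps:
w(H, L) = (14 + L)/(-9 + H)
j = -445 (j = -89*(-9 - 16)/(14 - 19) = -89/(-5/(-25)) = -89/((-1/25*(-5))) = -89/⅕ = -89*5 = -445)
(27*(-13) + j)² = (27*(-13) - 445)² = (-351 - 445)² = (-796)² = 633616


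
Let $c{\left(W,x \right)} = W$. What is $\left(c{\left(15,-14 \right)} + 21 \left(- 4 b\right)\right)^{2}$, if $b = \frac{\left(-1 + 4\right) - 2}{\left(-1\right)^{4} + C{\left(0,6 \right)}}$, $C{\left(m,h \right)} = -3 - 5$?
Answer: $729$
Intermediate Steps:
$C{\left(m,h \right)} = -8$
$b = - \frac{1}{7}$ ($b = \frac{\left(-1 + 4\right) - 2}{\left(-1\right)^{4} - 8} = \frac{3 - 2}{1 - 8} = 1 \frac{1}{-7} = 1 \left(- \frac{1}{7}\right) = - \frac{1}{7} \approx -0.14286$)
$\left(c{\left(15,-14 \right)} + 21 \left(- 4 b\right)\right)^{2} = \left(15 + 21 \left(\left(-4\right) \left(- \frac{1}{7}\right)\right)\right)^{2} = \left(15 + 21 \cdot \frac{4}{7}\right)^{2} = \left(15 + 12\right)^{2} = 27^{2} = 729$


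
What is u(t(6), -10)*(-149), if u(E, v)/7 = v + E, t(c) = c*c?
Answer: -27118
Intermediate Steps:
t(c) = c**2
u(E, v) = 7*E + 7*v (u(E, v) = 7*(v + E) = 7*(E + v) = 7*E + 7*v)
u(t(6), -10)*(-149) = (7*6**2 + 7*(-10))*(-149) = (7*36 - 70)*(-149) = (252 - 70)*(-149) = 182*(-149) = -27118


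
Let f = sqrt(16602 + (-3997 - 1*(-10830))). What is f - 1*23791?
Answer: -23791 + sqrt(23435) ≈ -23638.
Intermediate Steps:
f = sqrt(23435) (f = sqrt(16602 + (-3997 + 10830)) = sqrt(16602 + 6833) = sqrt(23435) ≈ 153.08)
f - 1*23791 = sqrt(23435) - 1*23791 = sqrt(23435) - 23791 = -23791 + sqrt(23435)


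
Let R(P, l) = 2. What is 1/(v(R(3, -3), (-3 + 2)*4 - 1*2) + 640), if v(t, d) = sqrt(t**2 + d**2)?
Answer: 16/10239 - sqrt(10)/204780 ≈ 0.0015472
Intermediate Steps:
v(t, d) = sqrt(d**2 + t**2)
1/(v(R(3, -3), (-3 + 2)*4 - 1*2) + 640) = 1/(sqrt(((-3 + 2)*4 - 1*2)**2 + 2**2) + 640) = 1/(sqrt((-1*4 - 2)**2 + 4) + 640) = 1/(sqrt((-4 - 2)**2 + 4) + 640) = 1/(sqrt((-6)**2 + 4) + 640) = 1/(sqrt(36 + 4) + 640) = 1/(sqrt(40) + 640) = 1/(2*sqrt(10) + 640) = 1/(640 + 2*sqrt(10))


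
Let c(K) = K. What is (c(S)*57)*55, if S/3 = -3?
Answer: -28215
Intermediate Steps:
S = -9 (S = 3*(-3) = -9)
(c(S)*57)*55 = -9*57*55 = -513*55 = -28215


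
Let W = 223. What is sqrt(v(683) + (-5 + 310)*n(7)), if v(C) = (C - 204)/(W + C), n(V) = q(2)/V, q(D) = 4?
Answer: sqrt(7031204166)/6342 ≈ 13.222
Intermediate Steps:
n(V) = 4/V
v(C) = (-204 + C)/(223 + C) (v(C) = (C - 204)/(223 + C) = (-204 + C)/(223 + C))
sqrt(v(683) + (-5 + 310)*n(7)) = sqrt((-204 + 683)/(223 + 683) + (-5 + 310)*(4/7)) = sqrt(479/906 + 305*(4*(1/7))) = sqrt((1/906)*479 + 305*(4/7)) = sqrt(479/906 + 1220/7) = sqrt(1108673/6342) = sqrt(7031204166)/6342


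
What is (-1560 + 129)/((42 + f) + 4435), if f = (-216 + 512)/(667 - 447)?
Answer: -26235/82103 ≈ -0.31954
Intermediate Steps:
f = 74/55 (f = 296/220 = 296*(1/220) = 74/55 ≈ 1.3455)
(-1560 + 129)/((42 + f) + 4435) = (-1560 + 129)/((42 + 74/55) + 4435) = -1431/(2384/55 + 4435) = -1431/246309/55 = -1431*55/246309 = -26235/82103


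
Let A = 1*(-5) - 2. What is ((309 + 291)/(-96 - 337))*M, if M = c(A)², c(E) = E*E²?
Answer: -70589400/433 ≈ -1.6302e+5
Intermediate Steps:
A = -7 (A = -5 - 2 = -7)
c(E) = E³
M = 117649 (M = ((-7)³)² = (-343)² = 117649)
((309 + 291)/(-96 - 337))*M = ((309 + 291)/(-96 - 337))*117649 = (600/(-433))*117649 = (600*(-1/433))*117649 = -600/433*117649 = -70589400/433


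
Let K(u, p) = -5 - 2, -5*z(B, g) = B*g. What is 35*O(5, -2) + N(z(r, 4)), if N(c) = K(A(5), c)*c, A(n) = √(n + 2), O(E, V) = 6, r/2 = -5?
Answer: 154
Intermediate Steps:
r = -10 (r = 2*(-5) = -10)
A(n) = √(2 + n)
z(B, g) = -B*g/5
K(u, p) = -7
N(c) = -7*c
35*O(5, -2) + N(z(r, 4)) = 35*6 - (-7)*(-10)*4/5 = 210 - 7*8 = 210 - 56 = 154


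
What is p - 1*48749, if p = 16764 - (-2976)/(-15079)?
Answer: -482304791/15079 ≈ -31985.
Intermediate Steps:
p = 252781380/15079 (p = 16764 - (-2976)*(-1)/15079 = 16764 - 1*2976/15079 = 16764 - 2976/15079 = 252781380/15079 ≈ 16764.)
p - 1*48749 = 252781380/15079 - 1*48749 = 252781380/15079 - 48749 = -482304791/15079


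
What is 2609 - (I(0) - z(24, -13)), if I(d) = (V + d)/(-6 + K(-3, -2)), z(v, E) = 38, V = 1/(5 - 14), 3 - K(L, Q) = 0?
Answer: 71468/27 ≈ 2647.0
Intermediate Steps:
K(L, Q) = 3 (K(L, Q) = 3 - 1*0 = 3 + 0 = 3)
V = -1/9 (V = 1/(-9) = -1/9 ≈ -0.11111)
I(d) = 1/27 - d/3 (I(d) = (-1/9 + d)/(-6 + 3) = (-1/9 + d)/(-3) = (-1/9 + d)*(-1/3) = 1/27 - d/3)
2609 - (I(0) - z(24, -13)) = 2609 - ((1/27 - 1/3*0) - 1*38) = 2609 - ((1/27 + 0) - 38) = 2609 - (1/27 - 38) = 2609 - 1*(-1025/27) = 2609 + 1025/27 = 71468/27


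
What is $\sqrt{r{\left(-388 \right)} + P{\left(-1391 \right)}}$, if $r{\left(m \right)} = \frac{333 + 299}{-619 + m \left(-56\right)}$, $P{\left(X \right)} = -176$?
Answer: $\frac{6 i \sqrt{2178068838}}{21109} \approx 13.265 i$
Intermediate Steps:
$r{\left(m \right)} = \frac{632}{-619 - 56 m}$
$\sqrt{r{\left(-388 \right)} + P{\left(-1391 \right)}} = \sqrt{- \frac{632}{619 + 56 \left(-388\right)} - 176} = \sqrt{- \frac{632}{619 - 21728} - 176} = \sqrt{- \frac{632}{-21109} - 176} = \sqrt{\left(-632\right) \left(- \frac{1}{21109}\right) - 176} = \sqrt{\frac{632}{21109} - 176} = \sqrt{- \frac{3714552}{21109}} = \frac{6 i \sqrt{2178068838}}{21109}$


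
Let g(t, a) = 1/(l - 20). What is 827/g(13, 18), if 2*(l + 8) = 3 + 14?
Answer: -32253/2 ≈ -16127.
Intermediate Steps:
l = 1/2 (l = -8 + (3 + 14)/2 = -8 + (1/2)*17 = -8 + 17/2 = 1/2 ≈ 0.50000)
g(t, a) = -2/39 (g(t, a) = 1/(1/2 - 20) = 1/(-39/2) = -2/39)
827/g(13, 18) = 827/(-2/39) = 827*(-39/2) = -32253/2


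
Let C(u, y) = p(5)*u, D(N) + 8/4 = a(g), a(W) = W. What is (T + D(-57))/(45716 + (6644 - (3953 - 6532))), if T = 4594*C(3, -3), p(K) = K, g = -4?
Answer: 22968/18313 ≈ 1.2542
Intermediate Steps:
D(N) = -6 (D(N) = -2 - 4 = -6)
C(u, y) = 5*u
T = 68910 (T = 4594*(5*3) = 4594*15 = 68910)
(T + D(-57))/(45716 + (6644 - (3953 - 6532))) = (68910 - 6)/(45716 + (6644 - (3953 - 6532))) = 68904/(45716 + (6644 - 1*(-2579))) = 68904/(45716 + (6644 + 2579)) = 68904/(45716 + 9223) = 68904/54939 = 68904*(1/54939) = 22968/18313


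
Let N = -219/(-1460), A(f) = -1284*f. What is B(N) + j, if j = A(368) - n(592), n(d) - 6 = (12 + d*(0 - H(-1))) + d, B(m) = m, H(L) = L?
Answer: -9474277/20 ≈ -4.7371e+5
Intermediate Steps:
N = 3/20 (N = -219*(-1/1460) = 3/20 ≈ 0.15000)
n(d) = 18 + 2*d (n(d) = 6 + ((12 + d*(0 - 1*(-1))) + d) = 6 + ((12 + d*(0 + 1)) + d) = 6 + ((12 + d*1) + d) = 6 + ((12 + d) + d) = 6 + (12 + 2*d) = 18 + 2*d)
j = -473714 (j = -1284*368 - (18 + 2*592) = -472512 - (18 + 1184) = -472512 - 1*1202 = -472512 - 1202 = -473714)
B(N) + j = 3/20 - 473714 = -9474277/20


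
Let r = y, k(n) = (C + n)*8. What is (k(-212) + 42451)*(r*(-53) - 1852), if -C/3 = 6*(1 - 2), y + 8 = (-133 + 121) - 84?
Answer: 149690340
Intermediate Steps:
y = -104 (y = -8 + ((-133 + 121) - 84) = -8 + (-12 - 84) = -8 - 96 = -104)
C = 18 (C = -18*(1 - 2) = -18*(-1) = -3*(-6) = 18)
k(n) = 144 + 8*n (k(n) = (18 + n)*8 = 144 + 8*n)
r = -104
(k(-212) + 42451)*(r*(-53) - 1852) = ((144 + 8*(-212)) + 42451)*(-104*(-53) - 1852) = ((144 - 1696) + 42451)*(5512 - 1852) = (-1552 + 42451)*3660 = 40899*3660 = 149690340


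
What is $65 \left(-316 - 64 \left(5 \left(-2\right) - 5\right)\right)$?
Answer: $41860$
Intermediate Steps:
$65 \left(-316 - 64 \left(5 \left(-2\right) - 5\right)\right) = 65 \left(-316 - 64 \left(-10 - 5\right)\right) = 65 \left(-316 - -960\right) = 65 \left(-316 + 960\right) = 65 \cdot 644 = 41860$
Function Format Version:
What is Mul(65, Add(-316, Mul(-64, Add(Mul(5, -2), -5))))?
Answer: 41860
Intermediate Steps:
Mul(65, Add(-316, Mul(-64, Add(Mul(5, -2), -5)))) = Mul(65, Add(-316, Mul(-64, Add(-10, -5)))) = Mul(65, Add(-316, Mul(-64, -15))) = Mul(65, Add(-316, 960)) = Mul(65, 644) = 41860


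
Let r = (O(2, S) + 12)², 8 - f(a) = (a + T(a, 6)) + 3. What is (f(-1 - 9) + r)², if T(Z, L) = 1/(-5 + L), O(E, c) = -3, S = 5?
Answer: 9025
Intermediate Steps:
f(a) = 4 - a (f(a) = 8 - ((a + 1/(-5 + 6)) + 3) = 8 - ((a + 1/1) + 3) = 8 - ((a + 1) + 3) = 8 - ((1 + a) + 3) = 8 - (4 + a) = 8 + (-4 - a) = 4 - a)
r = 81 (r = (-3 + 12)² = 9² = 81)
(f(-1 - 9) + r)² = ((4 - (-1 - 9)) + 81)² = ((4 - 1*(-10)) + 81)² = ((4 + 10) + 81)² = (14 + 81)² = 95² = 9025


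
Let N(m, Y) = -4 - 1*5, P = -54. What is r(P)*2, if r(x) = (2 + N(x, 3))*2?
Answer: -28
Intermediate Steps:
N(m, Y) = -9 (N(m, Y) = -4 - 5 = -9)
r(x) = -14 (r(x) = (2 - 9)*2 = -7*2 = -14)
r(P)*2 = -14*2 = -28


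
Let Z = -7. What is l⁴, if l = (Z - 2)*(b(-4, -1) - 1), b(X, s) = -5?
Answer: 8503056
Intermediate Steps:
l = 54 (l = (-7 - 2)*(-5 - 1) = -9*(-6) = 54)
l⁴ = 54⁴ = 8503056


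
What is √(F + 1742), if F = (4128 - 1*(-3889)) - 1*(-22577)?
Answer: 4*√2021 ≈ 179.82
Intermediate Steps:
F = 30594 (F = (4128 + 3889) + 22577 = 8017 + 22577 = 30594)
√(F + 1742) = √(30594 + 1742) = √32336 = 4*√2021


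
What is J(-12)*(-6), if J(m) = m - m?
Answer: 0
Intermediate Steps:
J(m) = 0
J(-12)*(-6) = 0*(-6) = 0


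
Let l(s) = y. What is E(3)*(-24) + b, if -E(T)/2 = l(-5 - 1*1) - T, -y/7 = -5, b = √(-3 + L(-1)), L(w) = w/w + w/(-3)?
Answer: 1536 + I*√15/3 ≈ 1536.0 + 1.291*I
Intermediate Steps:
L(w) = 1 - w/3 (L(w) = 1 + w*(-⅓) = 1 - w/3)
b = I*√15/3 (b = √(-3 + (1 - ⅓*(-1))) = √(-3 + (1 + ⅓)) = √(-3 + 4/3) = √(-5/3) = I*√15/3 ≈ 1.291*I)
y = 35 (y = -7*(-5) = 35)
l(s) = 35
E(T) = -70 + 2*T (E(T) = -2*(35 - T) = -70 + 2*T)
E(3)*(-24) + b = (-70 + 2*3)*(-24) + I*√15/3 = (-70 + 6)*(-24) + I*√15/3 = -64*(-24) + I*√15/3 = 1536 + I*√15/3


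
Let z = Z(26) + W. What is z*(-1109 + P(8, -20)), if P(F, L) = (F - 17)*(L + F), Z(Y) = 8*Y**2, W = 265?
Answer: -5678673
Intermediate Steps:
P(F, L) = (-17 + F)*(F + L)
z = 5673 (z = 8*26**2 + 265 = 8*676 + 265 = 5408 + 265 = 5673)
z*(-1109 + P(8, -20)) = 5673*(-1109 + (8**2 - 17*8 - 17*(-20) + 8*(-20))) = 5673*(-1109 + (64 - 136 + 340 - 160)) = 5673*(-1109 + 108) = 5673*(-1001) = -5678673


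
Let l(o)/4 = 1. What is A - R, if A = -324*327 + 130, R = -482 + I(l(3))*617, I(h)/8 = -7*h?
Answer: 32872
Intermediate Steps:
l(o) = 4 (l(o) = 4*1 = 4)
I(h) = -56*h (I(h) = 8*(-7*h) = -56*h)
R = -138690 (R = -482 - 56*4*617 = -482 - 224*617 = -482 - 138208 = -138690)
A = -105818 (A = -105948 + 130 = -105818)
A - R = -105818 - 1*(-138690) = -105818 + 138690 = 32872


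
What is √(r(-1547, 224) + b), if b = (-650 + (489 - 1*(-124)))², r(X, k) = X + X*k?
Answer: I*√346706 ≈ 588.82*I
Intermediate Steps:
b = 1369 (b = (-650 + (489 + 124))² = (-650 + 613)² = (-37)² = 1369)
√(r(-1547, 224) + b) = √(-1547*(1 + 224) + 1369) = √(-1547*225 + 1369) = √(-348075 + 1369) = √(-346706) = I*√346706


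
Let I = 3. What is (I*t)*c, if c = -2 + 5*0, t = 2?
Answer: -12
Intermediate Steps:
c = -2 (c = -2 + 0 = -2)
(I*t)*c = (3*2)*(-2) = 6*(-2) = -12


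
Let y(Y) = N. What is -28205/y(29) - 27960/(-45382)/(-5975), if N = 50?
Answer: -30591989101/54231490 ≈ -564.10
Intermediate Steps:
y(Y) = 50
-28205/y(29) - 27960/(-45382)/(-5975) = -28205/50 - 27960/(-45382)/(-5975) = -28205*1/50 - 27960*(-1/45382)*(-1/5975) = -5641/10 + (13980/22691)*(-1/5975) = -5641/10 - 2796/27115745 = -30591989101/54231490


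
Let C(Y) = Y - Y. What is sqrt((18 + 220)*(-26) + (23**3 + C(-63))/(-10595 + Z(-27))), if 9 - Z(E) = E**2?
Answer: 3*I*sqrt(88042501545)/11315 ≈ 78.671*I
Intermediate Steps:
C(Y) = 0
Z(E) = 9 - E**2
sqrt((18 + 220)*(-26) + (23**3 + C(-63))/(-10595 + Z(-27))) = sqrt((18 + 220)*(-26) + (23**3 + 0)/(-10595 + (9 - 1*(-27)**2))) = sqrt(238*(-26) + (12167 + 0)/(-10595 + (9 - 1*729))) = sqrt(-6188 + 12167/(-10595 + (9 - 729))) = sqrt(-6188 + 12167/(-10595 - 720)) = sqrt(-6188 + 12167/(-11315)) = sqrt(-6188 + 12167*(-1/11315)) = sqrt(-6188 - 12167/11315) = sqrt(-70029387/11315) = 3*I*sqrt(88042501545)/11315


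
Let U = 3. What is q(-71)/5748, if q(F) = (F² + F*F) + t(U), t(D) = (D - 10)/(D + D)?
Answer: 60485/34488 ≈ 1.7538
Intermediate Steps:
t(D) = (-10 + D)/(2*D) (t(D) = (-10 + D)/((2*D)) = (-10 + D)*(1/(2*D)) = (-10 + D)/(2*D))
q(F) = -7/6 + 2*F² (q(F) = (F² + F*F) + (½)*(-10 + 3)/3 = (F² + F²) + (½)*(⅓)*(-7) = 2*F² - 7/6 = -7/6 + 2*F²)
q(-71)/5748 = (-7/6 + 2*(-71)²)/5748 = (-7/6 + 2*5041)*(1/5748) = (-7/6 + 10082)*(1/5748) = (60485/6)*(1/5748) = 60485/34488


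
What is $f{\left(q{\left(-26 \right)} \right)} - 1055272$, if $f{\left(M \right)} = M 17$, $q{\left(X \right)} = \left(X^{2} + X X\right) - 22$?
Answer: $-1032662$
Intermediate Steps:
$q{\left(X \right)} = -22 + 2 X^{2}$ ($q{\left(X \right)} = \left(X^{2} + X^{2}\right) - 22 = 2 X^{2} - 22 = -22 + 2 X^{2}$)
$f{\left(M \right)} = 17 M$
$f{\left(q{\left(-26 \right)} \right)} - 1055272 = 17 \left(-22 + 2 \left(-26\right)^{2}\right) - 1055272 = 17 \left(-22 + 2 \cdot 676\right) - 1055272 = 17 \left(-22 + 1352\right) - 1055272 = 17 \cdot 1330 - 1055272 = 22610 - 1055272 = -1032662$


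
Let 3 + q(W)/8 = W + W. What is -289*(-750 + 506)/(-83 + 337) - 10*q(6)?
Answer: -56182/127 ≈ -442.38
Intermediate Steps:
q(W) = -24 + 16*W (q(W) = -24 + 8*(W + W) = -24 + 8*(2*W) = -24 + 16*W)
-289*(-750 + 506)/(-83 + 337) - 10*q(6) = -289*(-750 + 506)/(-83 + 337) - 10*(-24 + 16*6) = -(-70516)/254 - 10*(-24 + 96) = -(-70516)/254 - 10*72 = -289*(-122/127) - 720 = 35258/127 - 720 = -56182/127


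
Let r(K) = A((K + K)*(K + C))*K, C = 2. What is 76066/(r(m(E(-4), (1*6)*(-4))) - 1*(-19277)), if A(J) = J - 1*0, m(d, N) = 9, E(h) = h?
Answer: 76066/21059 ≈ 3.6120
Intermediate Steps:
A(J) = J (A(J) = J + 0 = J)
r(K) = 2*K²*(2 + K) (r(K) = ((K + K)*(K + 2))*K = ((2*K)*(2 + K))*K = (2*K*(2 + K))*K = 2*K²*(2 + K))
76066/(r(m(E(-4), (1*6)*(-4))) - 1*(-19277)) = 76066/(2*9²*(2 + 9) - 1*(-19277)) = 76066/(2*81*11 + 19277) = 76066/(1782 + 19277) = 76066/21059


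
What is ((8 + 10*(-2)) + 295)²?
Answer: 80089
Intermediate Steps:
((8 + 10*(-2)) + 295)² = ((8 - 20) + 295)² = (-12 + 295)² = 283² = 80089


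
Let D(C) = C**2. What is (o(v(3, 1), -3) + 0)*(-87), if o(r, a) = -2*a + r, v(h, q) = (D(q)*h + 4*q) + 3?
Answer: -1392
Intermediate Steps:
v(h, q) = 3 + 4*q + h*q**2 (v(h, q) = (q**2*h + 4*q) + 3 = (h*q**2 + 4*q) + 3 = (4*q + h*q**2) + 3 = 3 + 4*q + h*q**2)
o(r, a) = r - 2*a
(o(v(3, 1), -3) + 0)*(-87) = (((3 + 4*1 + 3*1**2) - 2*(-3)) + 0)*(-87) = (((3 + 4 + 3*1) + 6) + 0)*(-87) = (((3 + 4 + 3) + 6) + 0)*(-87) = ((10 + 6) + 0)*(-87) = (16 + 0)*(-87) = 16*(-87) = -1392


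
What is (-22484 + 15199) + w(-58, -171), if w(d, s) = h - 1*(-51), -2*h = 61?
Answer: -14529/2 ≈ -7264.5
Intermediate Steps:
h = -61/2 (h = -1/2*61 = -61/2 ≈ -30.500)
w(d, s) = 41/2 (w(d, s) = -61/2 - 1*(-51) = -61/2 + 51 = 41/2)
(-22484 + 15199) + w(-58, -171) = (-22484 + 15199) + 41/2 = -7285 + 41/2 = -14529/2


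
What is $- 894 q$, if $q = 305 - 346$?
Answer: $36654$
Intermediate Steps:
$q = -41$
$- 894 q = \left(-894\right) \left(-41\right) = 36654$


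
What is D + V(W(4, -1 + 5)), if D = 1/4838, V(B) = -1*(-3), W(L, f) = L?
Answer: 14515/4838 ≈ 3.0002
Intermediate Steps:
V(B) = 3
D = 1/4838 ≈ 0.00020670
D + V(W(4, -1 + 5)) = 1/4838 + 3 = 14515/4838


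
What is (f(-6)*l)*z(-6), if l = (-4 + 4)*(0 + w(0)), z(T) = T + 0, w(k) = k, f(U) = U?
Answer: 0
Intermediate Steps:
z(T) = T
l = 0 (l = (-4 + 4)*(0 + 0) = 0*0 = 0)
(f(-6)*l)*z(-6) = -6*0*(-6) = 0*(-6) = 0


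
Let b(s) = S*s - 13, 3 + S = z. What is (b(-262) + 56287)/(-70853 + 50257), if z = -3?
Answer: -28923/10298 ≈ -2.8086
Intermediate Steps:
S = -6 (S = -3 - 3 = -6)
b(s) = -13 - 6*s (b(s) = -6*s - 13 = -13 - 6*s)
(b(-262) + 56287)/(-70853 + 50257) = ((-13 - 6*(-262)) + 56287)/(-70853 + 50257) = ((-13 + 1572) + 56287)/(-20596) = (1559 + 56287)*(-1/20596) = 57846*(-1/20596) = -28923/10298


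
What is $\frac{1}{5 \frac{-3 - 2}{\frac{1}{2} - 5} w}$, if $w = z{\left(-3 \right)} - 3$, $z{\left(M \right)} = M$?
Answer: $- \frac{3}{100} \approx -0.03$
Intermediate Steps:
$w = -6$ ($w = -3 - 3 = -6$)
$\frac{1}{5 \frac{-3 - 2}{\frac{1}{2} - 5} w} = \frac{1}{5 \frac{-3 - 2}{\frac{1}{2} - 5} \left(-6\right)} = \frac{1}{5 \left(- \frac{5}{\frac{1}{2} - 5}\right) \left(-6\right)} = \frac{1}{5 \left(- \frac{5}{- \frac{9}{2}}\right) \left(-6\right)} = \frac{1}{5 \left(\left(-5\right) \left(- \frac{2}{9}\right)\right) \left(-6\right)} = \frac{1}{5 \cdot \frac{10}{9} \left(-6\right)} = \frac{1}{\frac{50}{9} \left(-6\right)} = \frac{1}{- \frac{100}{3}} = - \frac{3}{100}$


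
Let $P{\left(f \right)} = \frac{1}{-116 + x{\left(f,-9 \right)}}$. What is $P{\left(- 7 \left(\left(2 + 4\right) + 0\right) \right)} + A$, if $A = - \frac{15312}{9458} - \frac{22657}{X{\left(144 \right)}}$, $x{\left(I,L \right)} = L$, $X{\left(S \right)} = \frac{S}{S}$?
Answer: $- \frac{13394080854}{591125} \approx -22659.0$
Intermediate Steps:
$X{\left(S \right)} = 1$
$P{\left(f \right)} = - \frac{1}{125}$ ($P{\left(f \right)} = \frac{1}{-116 - 9} = \frac{1}{-125} = - \frac{1}{125}$)
$A = - \frac{107152609}{4729}$ ($A = - \frac{15312}{9458} - \frac{22657}{1} = \left(-15312\right) \frac{1}{9458} - 22657 = - \frac{7656}{4729} - 22657 = - \frac{107152609}{4729} \approx -22659.0$)
$P{\left(- 7 \left(\left(2 + 4\right) + 0\right) \right)} + A = - \frac{1}{125} - \frac{107152609}{4729} = - \frac{13394080854}{591125}$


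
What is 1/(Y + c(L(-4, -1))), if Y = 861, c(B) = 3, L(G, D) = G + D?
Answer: 1/864 ≈ 0.0011574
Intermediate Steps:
L(G, D) = D + G
1/(Y + c(L(-4, -1))) = 1/(861 + 3) = 1/864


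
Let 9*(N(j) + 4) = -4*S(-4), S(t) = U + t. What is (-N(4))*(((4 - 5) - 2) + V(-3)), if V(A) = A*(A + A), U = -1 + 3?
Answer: 140/3 ≈ 46.667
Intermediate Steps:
U = 2
S(t) = 2 + t
N(j) = -28/9 (N(j) = -4 + (-4*(2 - 4))/9 = -4 + (-4*(-2))/9 = -4 + (1/9)*8 = -4 + 8/9 = -28/9)
V(A) = 2*A**2 (V(A) = A*(2*A) = 2*A**2)
(-N(4))*(((4 - 5) - 2) + V(-3)) = (-1*(-28/9))*(((4 - 5) - 2) + 2*(-3)**2) = 28*((-1 - 2) + 2*9)/9 = 28*(-3 + 18)/9 = (28/9)*15 = 140/3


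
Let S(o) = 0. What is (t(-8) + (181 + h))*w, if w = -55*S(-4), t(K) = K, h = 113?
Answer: 0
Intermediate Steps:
w = 0 (w = -55*0 = -5*0 = 0)
(t(-8) + (181 + h))*w = (-8 + (181 + 113))*0 = (-8 + 294)*0 = 286*0 = 0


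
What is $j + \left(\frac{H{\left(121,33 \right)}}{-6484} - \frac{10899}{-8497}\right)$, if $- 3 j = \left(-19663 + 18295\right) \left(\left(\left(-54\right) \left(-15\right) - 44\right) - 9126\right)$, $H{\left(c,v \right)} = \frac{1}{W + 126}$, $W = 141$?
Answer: $- \frac{56077786103037085}{14710244316} \approx -3.8122 \cdot 10^{6}$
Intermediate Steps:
$H{\left(c,v \right)} = \frac{1}{267}$ ($H{\left(c,v \right)} = \frac{1}{141 + 126} = \frac{1}{267}$)
$j = -3812160$ ($j = - \frac{\left(-19663 + 18295\right) \left(\left(\left(-54\right) \left(-15\right) - 44\right) - 9126\right)}{3} = - \frac{\left(-1368\right) \left(\left(810 - 44\right) - 9126\right)}{3} = - \frac{\left(-1368\right) \left(766 - 9126\right)}{3} = - \frac{\left(-1368\right) \left(-8360\right)}{3} = \left(- \frac{1}{3}\right) 11436480 = -3812160$)
$j + \left(\frac{H{\left(121,33 \right)}}{-6484} - \frac{10899}{-8497}\right) = -3812160 + \left(\frac{1}{267 \left(-6484\right)} - \frac{10899}{-8497}\right) = -3812160 + \left(\frac{1}{267} \left(- \frac{1}{6484}\right) - - \frac{10899}{8497}\right) = -3812160 + \left(- \frac{1}{1731228} + \frac{10899}{8497}\right) = -3812160 + \frac{18868645475}{14710244316} = - \frac{56077786103037085}{14710244316}$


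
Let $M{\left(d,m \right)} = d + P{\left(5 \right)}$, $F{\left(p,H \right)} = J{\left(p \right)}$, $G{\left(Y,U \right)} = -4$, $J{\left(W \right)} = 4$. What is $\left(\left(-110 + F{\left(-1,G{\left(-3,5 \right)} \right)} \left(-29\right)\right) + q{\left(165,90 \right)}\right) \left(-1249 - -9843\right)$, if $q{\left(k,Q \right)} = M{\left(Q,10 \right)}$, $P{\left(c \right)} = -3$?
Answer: $-1194566$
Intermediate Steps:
$F{\left(p,H \right)} = 4$
$M{\left(d,m \right)} = -3 + d$ ($M{\left(d,m \right)} = d - 3 = -3 + d$)
$q{\left(k,Q \right)} = -3 + Q$
$\left(\left(-110 + F{\left(-1,G{\left(-3,5 \right)} \right)} \left(-29\right)\right) + q{\left(165,90 \right)}\right) \left(-1249 - -9843\right) = \left(\left(-110 + 4 \left(-29\right)\right) + \left(-3 + 90\right)\right) \left(-1249 - -9843\right) = \left(\left(-110 - 116\right) + 87\right) \left(-1249 + 9843\right) = \left(-226 + 87\right) 8594 = \left(-139\right) 8594 = -1194566$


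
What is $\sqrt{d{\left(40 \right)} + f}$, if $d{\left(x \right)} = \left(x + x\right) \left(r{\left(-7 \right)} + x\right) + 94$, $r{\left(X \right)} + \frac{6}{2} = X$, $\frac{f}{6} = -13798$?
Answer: $i \sqrt{80294} \approx 283.36 i$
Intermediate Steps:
$f = -82788$ ($f = 6 \left(-13798\right) = -82788$)
$r{\left(X \right)} = -3 + X$
$d{\left(x \right)} = 94 + 2 x \left(-10 + x\right)$ ($d{\left(x \right)} = \left(x + x\right) \left(\left(-3 - 7\right) + x\right) + 94 = 2 x \left(-10 + x\right) + 94 = 94 + 2 x \left(-10 + x\right)$)
$\sqrt{d{\left(40 \right)} + f} = \sqrt{\left(94 - 800 + 2 \cdot 40^{2}\right) - 82788} = \sqrt{\left(94 - 800 + 2 \cdot 1600\right) - 82788} = \sqrt{\left(94 - 800 + 3200\right) - 82788} = \sqrt{2494 - 82788} = \sqrt{-80294} = i \sqrt{80294}$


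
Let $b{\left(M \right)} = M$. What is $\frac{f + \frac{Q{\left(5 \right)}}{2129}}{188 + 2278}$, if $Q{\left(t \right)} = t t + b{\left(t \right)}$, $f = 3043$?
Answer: $\frac{6478577}{5250114} \approx 1.234$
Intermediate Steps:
$Q{\left(t \right)} = t + t^{2}$ ($Q{\left(t \right)} = t t + t = t^{2} + t = t + t^{2}$)
$\frac{f + \frac{Q{\left(5 \right)}}{2129}}{188 + 2278} = \frac{3043 + \frac{5 \left(1 + 5\right)}{2129}}{188 + 2278} = \frac{3043 + 5 \cdot 6 \cdot \frac{1}{2129}}{2466} = \left(3043 + 30 \cdot \frac{1}{2129}\right) \frac{1}{2466} = \left(3043 + \frac{30}{2129}\right) \frac{1}{2466} = \frac{6478577}{2129} \cdot \frac{1}{2466} = \frac{6478577}{5250114}$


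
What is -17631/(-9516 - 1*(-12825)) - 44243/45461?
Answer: -315974326/50143483 ≈ -6.3014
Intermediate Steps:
-17631/(-9516 - 1*(-12825)) - 44243/45461 = -17631/(-9516 + 12825) - 44243*1/45461 = -17631/3309 - 44243/45461 = -17631*1/3309 - 44243/45461 = -5877/1103 - 44243/45461 = -315974326/50143483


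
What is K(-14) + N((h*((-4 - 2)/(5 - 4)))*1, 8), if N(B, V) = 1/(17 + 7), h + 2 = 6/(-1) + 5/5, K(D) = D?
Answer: -335/24 ≈ -13.958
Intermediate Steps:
h = -7 (h = -2 + (6/(-1) + 5/5) = -2 + (6*(-1) + 5*(⅕)) = -2 + (-6 + 1) = -2 - 5 = -7)
N(B, V) = 1/24
K(-14) + N((h*((-4 - 2)/(5 - 4)))*1, 8) = -14 + 1/24 = -335/24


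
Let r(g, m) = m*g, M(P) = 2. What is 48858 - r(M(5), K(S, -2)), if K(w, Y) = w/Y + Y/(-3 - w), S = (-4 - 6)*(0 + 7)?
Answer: 3268800/67 ≈ 48788.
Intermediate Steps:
S = -70 (S = -10*7 = -70)
K(w, Y) = Y/(-3 - w) + w/Y
r(g, m) = g*m
48858 - r(M(5), K(S, -2)) = 48858 - 2*((-70)² - 1*(-2)² + 3*(-70))/((-2)*(3 - 70)) = 48858 - 2*(-½*(4900 - 1*4 - 210)/(-67)) = 48858 - 2*(-½*(-1/67)*(4900 - 4 - 210)) = 48858 - 2*(-½*(-1/67)*4686) = 48858 - 2*2343/67 = 48858 - 1*4686/67 = 48858 - 4686/67 = 3268800/67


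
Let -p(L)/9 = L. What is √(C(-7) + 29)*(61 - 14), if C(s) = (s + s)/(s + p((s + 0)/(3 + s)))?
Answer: 47*√5005/13 ≈ 255.77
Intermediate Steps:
p(L) = -9*L
C(s) = 2*s/(s - 9*s/(3 + s)) (C(s) = (s + s)/(s - 9*(s + 0)/(3 + s)) = (2*s)/(s - 9*s/(3 + s)) = 2*s/(s - 9*s/(3 + s)))
√(C(-7) + 29)*(61 - 14) = √(2*(3 - 7)/(-6 - 7) + 29)*(61 - 14) = √(2*(-4)/(-13) + 29)*47 = √(2*(-1/13)*(-4) + 29)*47 = √(8/13 + 29)*47 = √(385/13)*47 = (√5005/13)*47 = 47*√5005/13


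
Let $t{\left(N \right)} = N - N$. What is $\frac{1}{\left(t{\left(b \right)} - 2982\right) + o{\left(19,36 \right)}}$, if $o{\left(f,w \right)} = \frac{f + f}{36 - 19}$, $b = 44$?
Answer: $- \frac{17}{50656} \approx -0.0003356$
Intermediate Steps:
$t{\left(N \right)} = 0$
$o{\left(f,w \right)} = \frac{2 f}{17}$
$\frac{1}{\left(t{\left(b \right)} - 2982\right) + o{\left(19,36 \right)}} = \frac{1}{\left(0 - 2982\right) + \frac{2}{17} \cdot 19} = \frac{1}{\left(0 - 2982\right) + \frac{38}{17}} = \frac{1}{-2982 + \frac{38}{17}} = \frac{1}{- \frac{50656}{17}} = - \frac{17}{50656}$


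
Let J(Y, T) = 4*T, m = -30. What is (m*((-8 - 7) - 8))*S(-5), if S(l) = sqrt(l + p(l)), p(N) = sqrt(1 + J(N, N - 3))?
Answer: 690*sqrt(-5 + I*sqrt(31)) ≈ 768.87 + 1723.8*I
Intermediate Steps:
p(N) = sqrt(-11 + 4*N) (p(N) = sqrt(1 + 4*(N - 3)) = sqrt(1 + 4*(-3 + N)) = sqrt(1 + (-12 + 4*N)) = sqrt(-11 + 4*N))
S(l) = sqrt(l + sqrt(-11 + 4*l))
(m*((-8 - 7) - 8))*S(-5) = (-30*((-8 - 7) - 8))*sqrt(-5 + sqrt(-11 + 4*(-5))) = (-30*(-15 - 8))*sqrt(-5 + sqrt(-11 - 20)) = (-30*(-23))*sqrt(-5 + sqrt(-31)) = 690*sqrt(-5 + I*sqrt(31))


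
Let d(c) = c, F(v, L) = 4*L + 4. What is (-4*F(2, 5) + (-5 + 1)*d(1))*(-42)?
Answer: 4200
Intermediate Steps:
F(v, L) = 4 + 4*L
(-4*F(2, 5) + (-5 + 1)*d(1))*(-42) = (-4*(4 + 4*5) + (-5 + 1)*1)*(-42) = (-4*(4 + 20) - 4*1)*(-42) = (-4*24 - 4)*(-42) = (-96 - 4)*(-42) = -100*(-42) = 4200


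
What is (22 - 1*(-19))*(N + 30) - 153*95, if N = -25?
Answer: -14330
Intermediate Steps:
(22 - 1*(-19))*(N + 30) - 153*95 = (22 - 1*(-19))*(-25 + 30) - 153*95 = (22 + 19)*5 - 14535 = 41*5 - 14535 = 205 - 14535 = -14330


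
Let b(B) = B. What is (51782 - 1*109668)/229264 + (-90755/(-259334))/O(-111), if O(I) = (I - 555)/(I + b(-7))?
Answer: -942831908453/4949707852152 ≈ -0.19048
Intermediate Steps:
O(I) = (-555 + I)/(-7 + I) (O(I) = (I - 555)/(I - 7) = (-555 + I)/(-7 + I))
(51782 - 1*109668)/229264 + (-90755/(-259334))/O(-111) = (51782 - 1*109668)/229264 + (-90755/(-259334))/(((-555 - 111)/(-7 - 111))) = (51782 - 109668)*(1/229264) + (-90755*(-1/259334))/((-666/(-118))) = -57886*1/229264 + 90755/(259334*((-1/118*(-666)))) = -28943/114632 + 90755/(259334*(333/59)) = -28943/114632 + (90755/259334)*(59/333) = -28943/114632 + 5354545/86358222 = -942831908453/4949707852152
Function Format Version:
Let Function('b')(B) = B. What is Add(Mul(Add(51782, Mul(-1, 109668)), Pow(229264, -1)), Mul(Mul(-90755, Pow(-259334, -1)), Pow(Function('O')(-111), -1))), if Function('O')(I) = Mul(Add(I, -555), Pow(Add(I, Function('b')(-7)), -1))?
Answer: Rational(-942831908453, 4949707852152) ≈ -0.19048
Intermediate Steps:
Function('O')(I) = Mul(Pow(Add(-7, I), -1), Add(-555, I)) (Function('O')(I) = Mul(Add(I, -555), Pow(Add(I, -7), -1)) = Mul(Add(-555, I), Pow(Add(-7, I), -1)) = Mul(Pow(Add(-7, I), -1), Add(-555, I)))
Add(Mul(Add(51782, Mul(-1, 109668)), Pow(229264, -1)), Mul(Mul(-90755, Pow(-259334, -1)), Pow(Function('O')(-111), -1))) = Add(Mul(Add(51782, Mul(-1, 109668)), Pow(229264, -1)), Mul(Mul(-90755, Pow(-259334, -1)), Pow(Mul(Pow(Add(-7, -111), -1), Add(-555, -111)), -1))) = Add(Mul(Add(51782, -109668), Rational(1, 229264)), Mul(Mul(-90755, Rational(-1, 259334)), Pow(Mul(Pow(-118, -1), -666), -1))) = Add(Mul(-57886, Rational(1, 229264)), Mul(Rational(90755, 259334), Pow(Mul(Rational(-1, 118), -666), -1))) = Add(Rational(-28943, 114632), Mul(Rational(90755, 259334), Pow(Rational(333, 59), -1))) = Add(Rational(-28943, 114632), Mul(Rational(90755, 259334), Rational(59, 333))) = Add(Rational(-28943, 114632), Rational(5354545, 86358222)) = Rational(-942831908453, 4949707852152)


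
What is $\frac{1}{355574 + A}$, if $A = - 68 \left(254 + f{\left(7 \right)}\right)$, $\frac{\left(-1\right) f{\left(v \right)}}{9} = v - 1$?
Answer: $\frac{1}{341974} \approx 2.9242 \cdot 10^{-6}$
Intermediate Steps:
$f{\left(v \right)} = 9 - 9 v$ ($f{\left(v \right)} = - 9 \left(v - 1\right) = - 9 \left(-1 + v\right) = 9 - 9 v$)
$A = -13600$ ($A = - 68 \left(254 + \left(9 - 63\right)\right) = - 68 \left(254 - 54\right) = \left(-68\right) 200 = -13600$)
$\frac{1}{355574 + A} = \frac{1}{355574 - 13600} = \frac{1}{341974}$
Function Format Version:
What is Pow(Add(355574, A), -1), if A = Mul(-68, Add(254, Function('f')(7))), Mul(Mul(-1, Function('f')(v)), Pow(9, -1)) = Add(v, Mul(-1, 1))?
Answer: Rational(1, 341974) ≈ 2.9242e-6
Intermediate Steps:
Function('f')(v) = Add(9, Mul(-9, v)) (Function('f')(v) = Mul(-9, Add(v, Mul(-1, 1))) = Mul(-9, Add(v, -1)) = Mul(-9, Add(-1, v)) = Add(9, Mul(-9, v)))
A = -13600 (A = Mul(-68, Add(254, Add(9, Mul(-9, 7)))) = Mul(-68, Add(254, Add(9, -63))) = Mul(-68, Add(254, -54)) = Mul(-68, 200) = -13600)
Pow(Add(355574, A), -1) = Pow(Add(355574, -13600), -1) = Pow(341974, -1) = Rational(1, 341974)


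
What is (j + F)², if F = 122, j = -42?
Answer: 6400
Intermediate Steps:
(j + F)² = (-42 + 122)² = 80² = 6400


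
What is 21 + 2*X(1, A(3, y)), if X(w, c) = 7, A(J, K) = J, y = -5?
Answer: 35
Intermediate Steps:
21 + 2*X(1, A(3, y)) = 21 + 2*7 = 21 + 14 = 35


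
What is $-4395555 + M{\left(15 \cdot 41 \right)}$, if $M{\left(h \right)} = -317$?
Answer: $-4395872$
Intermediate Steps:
$-4395555 + M{\left(15 \cdot 41 \right)} = -4395555 - 317 = -4395872$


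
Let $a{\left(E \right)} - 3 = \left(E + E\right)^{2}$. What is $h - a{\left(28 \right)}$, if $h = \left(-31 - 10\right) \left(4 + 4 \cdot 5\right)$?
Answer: $-4123$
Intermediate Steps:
$a{\left(E \right)} = 3 + 4 E^{2}$ ($a{\left(E \right)} = 3 + \left(E + E\right)^{2} = 3 + \left(2 E\right)^{2} = 3 + 4 E^{2}$)
$h = -984$ ($h = - 41 \left(4 + 20\right) = \left(-41\right) 24 = -984$)
$h - a{\left(28 \right)} = -984 - \left(3 + 4 \cdot 28^{2}\right) = -984 - \left(3 + 4 \cdot 784\right) = -984 - \left(3 + 3136\right) = -984 - 3139 = -4123$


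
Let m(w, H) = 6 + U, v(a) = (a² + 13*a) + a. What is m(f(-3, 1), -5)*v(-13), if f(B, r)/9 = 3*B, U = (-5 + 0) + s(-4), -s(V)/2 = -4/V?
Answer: 13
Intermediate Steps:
s(V) = 8/V (s(V) = -(-8)/V = 8/V)
v(a) = a² + 14*a
U = -7 (U = (-5 + 0) + 8/(-4) = -5 + 8*(-¼) = -5 - 2 = -7)
f(B, r) = 27*B (f(B, r) = 9*(3*B) = 27*B)
m(w, H) = -1 (m(w, H) = 6 - 7 = -1)
m(f(-3, 1), -5)*v(-13) = -(-13)*(14 - 13) = -(-13) = -1*(-13) = 13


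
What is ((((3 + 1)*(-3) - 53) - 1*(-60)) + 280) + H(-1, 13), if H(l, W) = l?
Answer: 274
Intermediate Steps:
((((3 + 1)*(-3) - 53) - 1*(-60)) + 280) + H(-1, 13) = ((((3 + 1)*(-3) - 53) - 1*(-60)) + 280) - 1 = (((4*(-3) - 53) + 60) + 280) - 1 = (((-12 - 53) + 60) + 280) - 1 = ((-65 + 60) + 280) - 1 = (-5 + 280) - 1 = 275 - 1 = 274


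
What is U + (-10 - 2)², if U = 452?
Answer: 596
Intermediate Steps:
U + (-10 - 2)² = 452 + (-10 - 2)² = 452 + (-12)² = 452 + 144 = 596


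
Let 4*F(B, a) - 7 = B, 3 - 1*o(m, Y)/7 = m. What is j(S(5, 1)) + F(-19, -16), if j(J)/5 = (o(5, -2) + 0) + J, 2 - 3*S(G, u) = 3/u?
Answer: -224/3 ≈ -74.667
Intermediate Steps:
o(m, Y) = 21 - 7*m
S(G, u) = 2/3 - 1/u
F(B, a) = 7/4 + B/4
j(J) = -70 + 5*J (j(J) = 5*(((21 - 7*5) + 0) + J) = 5*(((21 - 35) + 0) + J) = 5*((-14 + 0) + J) = 5*(-14 + J) = -70 + 5*J)
j(S(5, 1)) + F(-19, -16) = (-70 + 5*(2/3 - 1/1)) + (7/4 + (1/4)*(-19)) = (-70 + 5*(2/3 - 1*1)) + (7/4 - 19/4) = (-70 + 5*(2/3 - 1)) - 3 = (-70 + 5*(-1/3)) - 3 = (-70 - 5/3) - 3 = -215/3 - 3 = -224/3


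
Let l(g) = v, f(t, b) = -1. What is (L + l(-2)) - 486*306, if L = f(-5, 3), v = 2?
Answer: -148715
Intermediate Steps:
l(g) = 2
L = -1
(L + l(-2)) - 486*306 = (-1 + 2) - 486*306 = 1 - 148716 = -148715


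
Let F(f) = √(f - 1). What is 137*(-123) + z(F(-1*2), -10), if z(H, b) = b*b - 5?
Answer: -16756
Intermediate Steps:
F(f) = √(-1 + f)
z(H, b) = -5 + b² (z(H, b) = b² - 5 = -5 + b²)
137*(-123) + z(F(-1*2), -10) = 137*(-123) + (-5 + (-10)²) = -16851 + (-5 + 100) = -16851 + 95 = -16756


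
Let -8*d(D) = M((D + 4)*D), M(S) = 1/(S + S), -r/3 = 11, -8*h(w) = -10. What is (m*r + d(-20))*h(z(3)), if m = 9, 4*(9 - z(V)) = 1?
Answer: -1520641/4096 ≈ -371.25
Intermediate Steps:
z(V) = 35/4 (z(V) = 9 - 1/4*1 = 9 - 1/4 = 35/4)
h(w) = 5/4 (h(w) = -1/8*(-10) = 5/4)
r = -33 (r = -3*11 = -33)
M(S) = 1/(2*S)
d(D) = -1/(16*D*(4 + D)) (d(D) = -1/(16*((D + 4)*D)) = -1/(16*((4 + D)*D)) = -1/(16*(D*(4 + D))) = -1/(D*(4 + D))/16 = -1/(16*D*(4 + D)))
(m*r + d(-20))*h(z(3)) = (9*(-33) - 1/16/(-20*(4 - 20)))*(5/4) = (-297 - 1/16*(-1/20)/(-16))*(5/4) = (-297 - 1/16*(-1/20)*(-1/16))*(5/4) = (-297 - 1/5120)*(5/4) = -1520641/5120*5/4 = -1520641/4096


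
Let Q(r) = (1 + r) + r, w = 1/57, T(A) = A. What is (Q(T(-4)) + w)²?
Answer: 158404/3249 ≈ 48.755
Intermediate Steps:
w = 1/57 ≈ 0.017544
Q(r) = 1 + 2*r
(Q(T(-4)) + w)² = ((1 + 2*(-4)) + 1/57)² = ((1 - 8) + 1/57)² = (-7 + 1/57)² = (-398/57)² = 158404/3249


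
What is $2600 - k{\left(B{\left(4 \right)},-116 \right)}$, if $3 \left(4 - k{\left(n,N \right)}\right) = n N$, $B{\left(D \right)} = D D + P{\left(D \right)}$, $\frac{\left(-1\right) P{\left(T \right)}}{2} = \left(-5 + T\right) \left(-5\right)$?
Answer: $2364$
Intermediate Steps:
$P{\left(T \right)} = -50 + 10 T$ ($P{\left(T \right)} = - 2 \left(-5 + T\right) \left(-5\right) = - 2 \left(25 - 5 T\right) = -50 + 10 T$)
$B{\left(D \right)} = -50 + D^{2} + 10 D$ ($B{\left(D \right)} = D D + \left(-50 + 10 D\right) = D^{2} + \left(-50 + 10 D\right) = -50 + D^{2} + 10 D$)
$k{\left(n,N \right)} = 4 - \frac{N n}{3}$ ($k{\left(n,N \right)} = 4 - \frac{n N}{3} = 4 - \frac{N n}{3}$)
$2600 - k{\left(B{\left(4 \right)},-116 \right)} = 2600 - \left(4 - - \frac{116 \left(-50 + 4^{2} + 10 \cdot 4\right)}{3}\right) = 2600 - \left(4 - - \frac{116 \left(-50 + 16 + 40\right)}{3}\right) = 2600 - \left(4 - \left(- \frac{116}{3}\right) 6\right) = 2600 - \left(4 + 232\right) = 2600 - 236 = 2364$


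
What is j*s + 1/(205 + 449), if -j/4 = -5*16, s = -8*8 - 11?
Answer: -15695999/654 ≈ -24000.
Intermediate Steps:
s = -75 (s = -64 - 11 = -75)
j = 320 (j = -(-20)*16 = -4*(-80) = 320)
j*s + 1/(205 + 449) = 320*(-75) + 1/(205 + 449) = -24000 + 1/654 = -15695999/654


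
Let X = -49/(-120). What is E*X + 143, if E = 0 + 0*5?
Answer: 143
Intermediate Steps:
E = 0 (E = 0 + 0 = 0)
X = 49/120 (X = -49*(-1/120) = 49/120 ≈ 0.40833)
E*X + 143 = 0*(49/120) + 143 = 0 + 143 = 143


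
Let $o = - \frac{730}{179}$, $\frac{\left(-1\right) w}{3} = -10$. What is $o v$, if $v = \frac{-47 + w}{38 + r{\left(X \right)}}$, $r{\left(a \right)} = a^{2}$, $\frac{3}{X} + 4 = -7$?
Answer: $\frac{88330}{48509} \approx 1.8209$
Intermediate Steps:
$X = - \frac{3}{11}$ ($X = \frac{3}{-4 - 7} = \frac{3}{-11} = 3 \left(- \frac{1}{11}\right) = - \frac{3}{11} \approx -0.27273$)
$w = 30$ ($w = \left(-3\right) \left(-10\right) = 30$)
$o = - \frac{730}{179}$ ($o = \left(-730\right) \frac{1}{179} = - \frac{730}{179} \approx -4.0782$)
$v = - \frac{121}{271}$ ($v = \frac{-47 + 30}{38 + \left(- \frac{3}{11}\right)^{2}} = - \frac{17}{38 + \frac{9}{121}} = - \frac{17}{\frac{4607}{121}} = \left(-17\right) \frac{121}{4607} = - \frac{121}{271} \approx -0.44649$)
$o v = \left(- \frac{730}{179}\right) \left(- \frac{121}{271}\right) = \frac{88330}{48509}$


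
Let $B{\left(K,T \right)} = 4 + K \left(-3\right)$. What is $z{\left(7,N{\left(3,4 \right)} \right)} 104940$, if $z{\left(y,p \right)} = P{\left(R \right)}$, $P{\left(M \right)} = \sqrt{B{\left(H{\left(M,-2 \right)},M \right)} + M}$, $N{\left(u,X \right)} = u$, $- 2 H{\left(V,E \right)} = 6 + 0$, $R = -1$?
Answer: $209880 \sqrt{3} \approx 3.6352 \cdot 10^{5}$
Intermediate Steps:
$H{\left(V,E \right)} = -3$ ($H{\left(V,E \right)} = - \frac{6 + 0}{2} = \left(- \frac{1}{2}\right) 6 = -3$)
$B{\left(K,T \right)} = 4 - 3 K$
$P{\left(M \right)} = \sqrt{13 + M}$ ($P{\left(M \right)} = \sqrt{\left(4 - -9\right) + M} = \sqrt{\left(4 + 9\right) + M} = \sqrt{13 + M}$)
$z{\left(y,p \right)} = 2 \sqrt{3}$ ($z{\left(y,p \right)} = \sqrt{13 - 1} = \sqrt{12} = 2 \sqrt{3}$)
$z{\left(7,N{\left(3,4 \right)} \right)} 104940 = 2 \sqrt{3} \cdot 104940 = 209880 \sqrt{3}$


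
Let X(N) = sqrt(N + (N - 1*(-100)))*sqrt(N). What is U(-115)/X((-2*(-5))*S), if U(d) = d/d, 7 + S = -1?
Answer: -sqrt(3)/120 ≈ -0.014434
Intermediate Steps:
S = -8 (S = -7 - 1 = -8)
X(N) = sqrt(N)*sqrt(100 + 2*N) (X(N) = sqrt(N + (N + 100))*sqrt(N) = sqrt(N + (100 + N))*sqrt(N) = sqrt(100 + 2*N)*sqrt(N) = sqrt(N)*sqrt(100 + 2*N))
U(d) = 1
U(-115)/X((-2*(-5))*S) = 1/(sqrt(2)*sqrt(-2*(-5)*(-8))*sqrt(50 - 2*(-5)*(-8))) = 1/(sqrt(2)*sqrt(10*(-8))*sqrt(50 + 10*(-8))) = 1/(sqrt(2)*sqrt(-80)*sqrt(50 - 80)) = 1/(sqrt(2)*(4*I*sqrt(5))*sqrt(-30)) = 1/(sqrt(2)*(4*I*sqrt(5))*(I*sqrt(30))) = 1/(-40*sqrt(3)) = 1*(-sqrt(3)/120) = -sqrt(3)/120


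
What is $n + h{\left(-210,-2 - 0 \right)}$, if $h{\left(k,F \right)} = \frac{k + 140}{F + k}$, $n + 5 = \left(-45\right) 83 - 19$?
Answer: $- \frac{398419}{106} \approx -3758.7$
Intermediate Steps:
$n = -3759$ ($n = -5 - 3754 = -3759$)
$h{\left(k,F \right)} = \frac{140 + k}{F + k}$
$n + h{\left(-210,-2 - 0 \right)} = -3759 + \frac{140 - 210}{\left(-2 - 0\right) - 210} = -3759 + \frac{1}{\left(-2 + 0\right) - 210} \left(-70\right) = -3759 + \frac{1}{-2 - 210} \left(-70\right) = -3759 + \frac{1}{-212} \left(-70\right) = -3759 - - \frac{35}{106} = -3759 + \frac{35}{106} = - \frac{398419}{106}$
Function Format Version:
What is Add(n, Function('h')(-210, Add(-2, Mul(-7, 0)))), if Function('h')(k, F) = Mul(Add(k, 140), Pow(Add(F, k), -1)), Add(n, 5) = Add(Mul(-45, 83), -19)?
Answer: Rational(-398419, 106) ≈ -3758.7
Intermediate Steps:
n = -3759 (n = Add(-5, Add(Mul(-45, 83), -19)) = Add(-5, Add(-3735, -19)) = Add(-5, -3754) = -3759)
Function('h')(k, F) = Mul(Pow(Add(F, k), -1), Add(140, k)) (Function('h')(k, F) = Mul(Add(140, k), Pow(Add(F, k), -1)) = Mul(Pow(Add(F, k), -1), Add(140, k)))
Add(n, Function('h')(-210, Add(-2, Mul(-7, 0)))) = Add(-3759, Mul(Pow(Add(Add(-2, Mul(-7, 0)), -210), -1), Add(140, -210))) = Add(-3759, Mul(Pow(Add(Add(-2, 0), -210), -1), -70)) = Add(-3759, Mul(Pow(Add(-2, -210), -1), -70)) = Add(-3759, Mul(Pow(-212, -1), -70)) = Add(-3759, Mul(Rational(-1, 212), -70)) = Add(-3759, Rational(35, 106)) = Rational(-398419, 106)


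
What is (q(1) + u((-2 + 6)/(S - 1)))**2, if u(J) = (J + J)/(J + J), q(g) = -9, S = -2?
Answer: 64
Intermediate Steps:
u(J) = 1 (u(J) = (2*J)/((2*J)) = (2*J)*(1/(2*J)) = 1)
(q(1) + u((-2 + 6)/(S - 1)))**2 = (-9 + 1)**2 = (-8)**2 = 64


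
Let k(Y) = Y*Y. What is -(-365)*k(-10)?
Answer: 36500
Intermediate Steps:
k(Y) = Y²
-(-365)*k(-10) = -(-365)*(-10)² = -(-365)*100 = -1*(-36500) = 36500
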